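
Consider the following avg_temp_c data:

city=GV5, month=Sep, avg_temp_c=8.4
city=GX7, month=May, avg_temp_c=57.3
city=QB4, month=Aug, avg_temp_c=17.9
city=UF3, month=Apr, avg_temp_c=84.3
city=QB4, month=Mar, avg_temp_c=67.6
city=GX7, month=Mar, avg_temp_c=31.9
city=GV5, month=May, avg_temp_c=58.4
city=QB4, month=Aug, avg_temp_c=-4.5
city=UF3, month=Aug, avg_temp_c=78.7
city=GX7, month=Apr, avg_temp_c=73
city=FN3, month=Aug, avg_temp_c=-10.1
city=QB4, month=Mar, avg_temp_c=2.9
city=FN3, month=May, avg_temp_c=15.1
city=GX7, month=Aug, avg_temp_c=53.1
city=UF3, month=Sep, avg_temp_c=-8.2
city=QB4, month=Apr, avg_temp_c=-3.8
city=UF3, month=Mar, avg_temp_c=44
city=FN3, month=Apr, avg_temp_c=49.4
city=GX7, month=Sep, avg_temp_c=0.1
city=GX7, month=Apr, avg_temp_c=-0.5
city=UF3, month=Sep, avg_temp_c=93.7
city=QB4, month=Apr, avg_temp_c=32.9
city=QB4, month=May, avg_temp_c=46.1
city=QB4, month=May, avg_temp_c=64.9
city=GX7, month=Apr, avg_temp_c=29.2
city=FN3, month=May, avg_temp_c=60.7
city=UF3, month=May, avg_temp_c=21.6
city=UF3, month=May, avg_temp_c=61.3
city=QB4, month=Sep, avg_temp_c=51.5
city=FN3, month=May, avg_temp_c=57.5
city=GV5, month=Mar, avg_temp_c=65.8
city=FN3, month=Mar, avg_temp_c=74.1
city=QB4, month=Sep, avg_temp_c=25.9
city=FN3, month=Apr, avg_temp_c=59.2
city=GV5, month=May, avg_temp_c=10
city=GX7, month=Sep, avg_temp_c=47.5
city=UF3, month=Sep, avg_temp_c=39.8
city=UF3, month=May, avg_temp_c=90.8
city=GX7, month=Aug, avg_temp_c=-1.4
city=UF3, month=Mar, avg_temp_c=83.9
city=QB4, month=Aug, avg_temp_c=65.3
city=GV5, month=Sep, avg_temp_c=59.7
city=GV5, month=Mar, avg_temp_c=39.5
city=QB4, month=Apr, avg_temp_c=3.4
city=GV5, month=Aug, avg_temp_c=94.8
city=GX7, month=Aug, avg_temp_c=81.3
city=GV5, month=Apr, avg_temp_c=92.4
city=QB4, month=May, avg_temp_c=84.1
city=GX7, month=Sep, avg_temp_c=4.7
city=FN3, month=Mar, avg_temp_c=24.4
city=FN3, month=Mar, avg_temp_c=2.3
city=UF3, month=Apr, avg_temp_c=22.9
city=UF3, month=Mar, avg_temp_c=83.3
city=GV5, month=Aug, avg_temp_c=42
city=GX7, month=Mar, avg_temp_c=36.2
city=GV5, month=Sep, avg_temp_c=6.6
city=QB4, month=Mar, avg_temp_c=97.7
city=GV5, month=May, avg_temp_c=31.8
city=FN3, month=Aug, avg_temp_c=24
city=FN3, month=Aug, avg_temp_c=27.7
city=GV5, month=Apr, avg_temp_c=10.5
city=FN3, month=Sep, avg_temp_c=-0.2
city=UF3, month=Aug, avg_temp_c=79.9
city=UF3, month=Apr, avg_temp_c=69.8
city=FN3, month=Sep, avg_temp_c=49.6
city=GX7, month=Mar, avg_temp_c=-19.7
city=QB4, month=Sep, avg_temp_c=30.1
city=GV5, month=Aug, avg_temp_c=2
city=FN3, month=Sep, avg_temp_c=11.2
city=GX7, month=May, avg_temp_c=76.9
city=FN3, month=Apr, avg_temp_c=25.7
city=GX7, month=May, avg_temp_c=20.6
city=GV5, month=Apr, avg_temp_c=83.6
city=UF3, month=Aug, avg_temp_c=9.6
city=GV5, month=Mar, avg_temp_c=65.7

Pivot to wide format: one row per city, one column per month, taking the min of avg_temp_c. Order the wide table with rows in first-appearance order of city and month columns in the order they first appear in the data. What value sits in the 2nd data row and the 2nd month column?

20.6

With rows in first-appearance order of city, row 2 is city=GX7. month columns in first-appearance order: Sep, May, Aug, Apr, Mar; column 2 is May.
Long rows with city=GX7, month=May: min(57.3, 76.9, 20.6) = 20.6.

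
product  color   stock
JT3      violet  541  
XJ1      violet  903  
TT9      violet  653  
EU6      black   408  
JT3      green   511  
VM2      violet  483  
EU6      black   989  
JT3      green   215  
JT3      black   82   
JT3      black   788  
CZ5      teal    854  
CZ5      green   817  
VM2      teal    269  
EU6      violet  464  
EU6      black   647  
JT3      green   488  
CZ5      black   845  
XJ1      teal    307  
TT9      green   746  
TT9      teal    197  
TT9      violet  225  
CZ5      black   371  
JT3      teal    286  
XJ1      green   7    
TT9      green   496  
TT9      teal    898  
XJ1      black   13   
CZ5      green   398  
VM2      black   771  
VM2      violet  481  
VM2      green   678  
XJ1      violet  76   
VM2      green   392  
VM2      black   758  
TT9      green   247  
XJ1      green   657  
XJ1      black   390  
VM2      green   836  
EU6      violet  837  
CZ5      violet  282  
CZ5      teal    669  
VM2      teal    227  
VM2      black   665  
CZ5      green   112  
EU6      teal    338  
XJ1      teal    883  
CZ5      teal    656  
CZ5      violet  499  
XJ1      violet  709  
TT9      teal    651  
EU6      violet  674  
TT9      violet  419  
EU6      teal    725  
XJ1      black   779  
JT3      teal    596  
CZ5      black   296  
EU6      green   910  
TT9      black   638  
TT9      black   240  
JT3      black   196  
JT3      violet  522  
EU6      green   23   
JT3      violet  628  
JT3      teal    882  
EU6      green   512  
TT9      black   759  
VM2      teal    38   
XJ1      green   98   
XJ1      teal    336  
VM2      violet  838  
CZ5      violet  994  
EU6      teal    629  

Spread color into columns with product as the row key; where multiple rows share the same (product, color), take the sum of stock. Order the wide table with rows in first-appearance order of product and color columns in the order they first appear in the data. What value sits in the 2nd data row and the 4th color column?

1526

With rows in first-appearance order of product, row 2 is product=XJ1. color columns in first-appearance order: violet, black, green, teal; column 4 is teal.
Long rows with product=XJ1, color=teal: 307 + 883 + 336 = 1526.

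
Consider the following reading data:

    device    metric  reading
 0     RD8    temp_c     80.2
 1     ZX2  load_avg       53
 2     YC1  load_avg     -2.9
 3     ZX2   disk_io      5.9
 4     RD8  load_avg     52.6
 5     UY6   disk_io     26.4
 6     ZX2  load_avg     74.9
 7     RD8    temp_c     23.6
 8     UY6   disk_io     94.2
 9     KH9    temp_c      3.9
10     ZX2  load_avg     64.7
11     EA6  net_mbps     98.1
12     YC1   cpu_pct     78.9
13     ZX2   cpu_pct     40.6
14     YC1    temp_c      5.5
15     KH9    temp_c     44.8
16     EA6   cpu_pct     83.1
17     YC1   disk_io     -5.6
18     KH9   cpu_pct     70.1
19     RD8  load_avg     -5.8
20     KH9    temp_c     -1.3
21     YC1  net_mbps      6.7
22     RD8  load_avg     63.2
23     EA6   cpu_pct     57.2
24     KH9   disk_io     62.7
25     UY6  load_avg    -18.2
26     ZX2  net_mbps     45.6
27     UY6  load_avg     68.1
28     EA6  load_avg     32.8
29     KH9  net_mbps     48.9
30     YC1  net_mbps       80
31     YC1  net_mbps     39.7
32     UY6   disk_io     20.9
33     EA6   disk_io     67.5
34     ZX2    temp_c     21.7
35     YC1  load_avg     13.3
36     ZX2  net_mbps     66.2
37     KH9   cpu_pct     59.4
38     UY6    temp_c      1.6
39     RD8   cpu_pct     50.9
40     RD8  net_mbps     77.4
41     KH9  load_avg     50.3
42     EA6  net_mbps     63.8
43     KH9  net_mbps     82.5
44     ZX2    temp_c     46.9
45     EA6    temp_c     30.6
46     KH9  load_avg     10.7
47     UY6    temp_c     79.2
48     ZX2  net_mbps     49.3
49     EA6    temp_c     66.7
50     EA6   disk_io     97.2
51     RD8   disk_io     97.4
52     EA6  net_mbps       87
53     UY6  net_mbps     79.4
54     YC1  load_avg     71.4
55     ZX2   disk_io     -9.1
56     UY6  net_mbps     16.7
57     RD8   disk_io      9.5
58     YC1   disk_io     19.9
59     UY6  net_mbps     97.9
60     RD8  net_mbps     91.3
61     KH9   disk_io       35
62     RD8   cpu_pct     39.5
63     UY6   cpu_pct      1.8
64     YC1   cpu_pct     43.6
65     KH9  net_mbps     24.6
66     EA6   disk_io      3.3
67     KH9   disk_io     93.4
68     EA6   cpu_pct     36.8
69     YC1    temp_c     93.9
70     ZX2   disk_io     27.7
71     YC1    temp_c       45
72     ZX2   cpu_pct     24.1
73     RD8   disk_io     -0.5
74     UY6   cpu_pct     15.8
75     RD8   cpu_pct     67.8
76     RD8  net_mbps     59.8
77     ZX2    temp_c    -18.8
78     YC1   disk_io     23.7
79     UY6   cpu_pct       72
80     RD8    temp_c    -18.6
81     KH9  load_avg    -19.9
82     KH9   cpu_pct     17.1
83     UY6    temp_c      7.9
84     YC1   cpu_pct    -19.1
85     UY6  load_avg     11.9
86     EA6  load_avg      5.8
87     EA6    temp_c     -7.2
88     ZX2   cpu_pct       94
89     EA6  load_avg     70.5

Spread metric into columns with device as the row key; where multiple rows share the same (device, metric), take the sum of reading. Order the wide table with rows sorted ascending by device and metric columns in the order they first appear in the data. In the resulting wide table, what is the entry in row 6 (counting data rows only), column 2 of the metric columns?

With rows sorted ascending by device, row 6 is device=ZX2. metric columns in first-appearance order: temp_c, load_avg, disk_io, net_mbps, cpu_pct; column 2 is load_avg.
Long rows with device=ZX2, metric=load_avg: 53 + 74.9 + 64.7 = 192.6.

192.6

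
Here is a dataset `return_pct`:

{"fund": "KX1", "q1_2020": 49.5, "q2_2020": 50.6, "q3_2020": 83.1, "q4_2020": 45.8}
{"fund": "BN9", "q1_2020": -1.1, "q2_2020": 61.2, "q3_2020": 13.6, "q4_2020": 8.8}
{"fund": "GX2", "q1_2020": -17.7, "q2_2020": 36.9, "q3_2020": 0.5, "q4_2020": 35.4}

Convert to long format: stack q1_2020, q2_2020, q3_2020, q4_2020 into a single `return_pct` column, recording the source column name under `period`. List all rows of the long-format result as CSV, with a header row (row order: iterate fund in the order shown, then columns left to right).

fund,period,return_pct
KX1,q1_2020,49.5
KX1,q2_2020,50.6
KX1,q3_2020,83.1
KX1,q4_2020,45.8
BN9,q1_2020,-1.1
BN9,q2_2020,61.2
BN9,q3_2020,13.6
BN9,q4_2020,8.8
GX2,q1_2020,-17.7
GX2,q2_2020,36.9
GX2,q3_2020,0.5
GX2,q4_2020,35.4

Each (fund, column) pair becomes one row: 3 × 4 = 12 rows.
For example, (KX1, q1_2020) → return_pct=49.5.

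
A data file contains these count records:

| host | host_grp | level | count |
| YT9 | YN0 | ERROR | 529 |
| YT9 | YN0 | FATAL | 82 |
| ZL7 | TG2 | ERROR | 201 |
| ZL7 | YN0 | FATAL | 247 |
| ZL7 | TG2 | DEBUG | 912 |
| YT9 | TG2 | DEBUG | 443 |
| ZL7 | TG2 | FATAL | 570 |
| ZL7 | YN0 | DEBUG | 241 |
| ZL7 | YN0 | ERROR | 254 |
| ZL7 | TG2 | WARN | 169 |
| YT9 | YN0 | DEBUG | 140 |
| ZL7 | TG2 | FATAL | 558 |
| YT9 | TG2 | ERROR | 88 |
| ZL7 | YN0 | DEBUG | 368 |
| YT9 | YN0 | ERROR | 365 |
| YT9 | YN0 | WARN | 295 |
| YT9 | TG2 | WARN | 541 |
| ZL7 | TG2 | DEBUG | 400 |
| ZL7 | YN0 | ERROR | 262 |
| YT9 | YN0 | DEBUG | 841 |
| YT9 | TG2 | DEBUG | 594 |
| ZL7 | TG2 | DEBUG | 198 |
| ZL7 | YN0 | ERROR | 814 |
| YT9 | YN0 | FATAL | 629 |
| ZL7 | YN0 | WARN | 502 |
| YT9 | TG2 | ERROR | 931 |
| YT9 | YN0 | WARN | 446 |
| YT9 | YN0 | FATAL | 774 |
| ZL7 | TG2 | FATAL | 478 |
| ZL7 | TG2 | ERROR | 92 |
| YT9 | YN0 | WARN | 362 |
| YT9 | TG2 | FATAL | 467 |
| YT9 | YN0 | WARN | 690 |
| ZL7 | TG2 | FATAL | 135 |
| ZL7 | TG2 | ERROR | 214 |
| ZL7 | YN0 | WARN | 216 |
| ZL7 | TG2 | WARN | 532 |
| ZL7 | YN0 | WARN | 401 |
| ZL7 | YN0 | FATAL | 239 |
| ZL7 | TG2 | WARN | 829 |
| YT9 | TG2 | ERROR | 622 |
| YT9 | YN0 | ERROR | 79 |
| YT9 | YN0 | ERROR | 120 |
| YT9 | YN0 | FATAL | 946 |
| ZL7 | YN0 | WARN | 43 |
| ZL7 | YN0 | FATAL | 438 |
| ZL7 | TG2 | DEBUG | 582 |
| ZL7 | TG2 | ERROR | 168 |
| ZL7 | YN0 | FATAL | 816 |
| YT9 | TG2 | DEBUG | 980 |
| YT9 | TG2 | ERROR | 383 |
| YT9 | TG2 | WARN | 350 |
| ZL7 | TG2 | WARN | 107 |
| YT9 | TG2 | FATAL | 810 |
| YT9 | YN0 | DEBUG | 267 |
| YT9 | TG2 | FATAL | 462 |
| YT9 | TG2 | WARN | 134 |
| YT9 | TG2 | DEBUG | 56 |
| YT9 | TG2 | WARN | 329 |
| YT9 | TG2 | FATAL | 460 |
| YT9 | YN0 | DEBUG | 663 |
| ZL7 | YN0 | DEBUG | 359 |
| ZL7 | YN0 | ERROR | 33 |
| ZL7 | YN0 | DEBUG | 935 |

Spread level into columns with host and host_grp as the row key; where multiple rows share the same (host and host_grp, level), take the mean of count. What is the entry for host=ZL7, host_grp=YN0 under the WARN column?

290.50

Rows with host=ZL7, host_grp=YN0 and level=WARN: count values are 502, 216, 401, 43.
(502 + 216 + 401 + 43) / 4 = 290.50.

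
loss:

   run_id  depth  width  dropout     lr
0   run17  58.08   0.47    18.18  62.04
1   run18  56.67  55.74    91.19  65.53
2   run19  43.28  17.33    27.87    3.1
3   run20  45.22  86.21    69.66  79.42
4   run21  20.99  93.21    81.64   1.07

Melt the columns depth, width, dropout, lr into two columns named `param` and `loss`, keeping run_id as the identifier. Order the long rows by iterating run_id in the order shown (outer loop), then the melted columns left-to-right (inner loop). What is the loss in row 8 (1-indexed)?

65.53

20 rows total (5 × 4). Row 8: index ⌊(8-1)/4⌋ = 1 into run_id → run18; (8-1) mod 4 = 3 into the melted columns → lr.
So row 8 is (run18, lr, 65.53); loss = 65.53.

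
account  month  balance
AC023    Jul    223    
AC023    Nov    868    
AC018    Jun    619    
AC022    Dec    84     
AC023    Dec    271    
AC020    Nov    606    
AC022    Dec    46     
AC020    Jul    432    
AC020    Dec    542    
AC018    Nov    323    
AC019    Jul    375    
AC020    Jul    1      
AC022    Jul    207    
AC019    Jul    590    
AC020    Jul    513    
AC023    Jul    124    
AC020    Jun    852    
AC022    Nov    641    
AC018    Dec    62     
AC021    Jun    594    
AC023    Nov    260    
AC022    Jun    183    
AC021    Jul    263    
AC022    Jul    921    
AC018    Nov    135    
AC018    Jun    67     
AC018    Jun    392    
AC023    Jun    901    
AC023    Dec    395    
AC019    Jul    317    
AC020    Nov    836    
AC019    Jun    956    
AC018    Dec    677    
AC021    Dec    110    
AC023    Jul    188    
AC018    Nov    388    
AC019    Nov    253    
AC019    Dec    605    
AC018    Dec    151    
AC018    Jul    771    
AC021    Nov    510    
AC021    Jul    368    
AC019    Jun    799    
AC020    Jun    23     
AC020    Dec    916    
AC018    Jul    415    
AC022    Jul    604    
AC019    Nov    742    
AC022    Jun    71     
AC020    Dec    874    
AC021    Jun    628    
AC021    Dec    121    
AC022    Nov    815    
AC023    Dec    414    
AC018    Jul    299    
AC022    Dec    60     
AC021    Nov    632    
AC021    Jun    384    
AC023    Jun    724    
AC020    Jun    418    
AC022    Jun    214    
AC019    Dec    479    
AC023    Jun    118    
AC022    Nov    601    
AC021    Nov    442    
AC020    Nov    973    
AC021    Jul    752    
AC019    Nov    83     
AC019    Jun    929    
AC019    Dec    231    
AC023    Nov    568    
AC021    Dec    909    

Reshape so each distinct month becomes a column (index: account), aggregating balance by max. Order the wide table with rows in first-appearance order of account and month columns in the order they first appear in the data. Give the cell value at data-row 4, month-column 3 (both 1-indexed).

852

With rows in first-appearance order of account, row 4 is account=AC020. month columns in first-appearance order: Jul, Nov, Jun, Dec; column 3 is Jun.
Long rows with account=AC020, month=Jun: max(852, 23, 418) = 852.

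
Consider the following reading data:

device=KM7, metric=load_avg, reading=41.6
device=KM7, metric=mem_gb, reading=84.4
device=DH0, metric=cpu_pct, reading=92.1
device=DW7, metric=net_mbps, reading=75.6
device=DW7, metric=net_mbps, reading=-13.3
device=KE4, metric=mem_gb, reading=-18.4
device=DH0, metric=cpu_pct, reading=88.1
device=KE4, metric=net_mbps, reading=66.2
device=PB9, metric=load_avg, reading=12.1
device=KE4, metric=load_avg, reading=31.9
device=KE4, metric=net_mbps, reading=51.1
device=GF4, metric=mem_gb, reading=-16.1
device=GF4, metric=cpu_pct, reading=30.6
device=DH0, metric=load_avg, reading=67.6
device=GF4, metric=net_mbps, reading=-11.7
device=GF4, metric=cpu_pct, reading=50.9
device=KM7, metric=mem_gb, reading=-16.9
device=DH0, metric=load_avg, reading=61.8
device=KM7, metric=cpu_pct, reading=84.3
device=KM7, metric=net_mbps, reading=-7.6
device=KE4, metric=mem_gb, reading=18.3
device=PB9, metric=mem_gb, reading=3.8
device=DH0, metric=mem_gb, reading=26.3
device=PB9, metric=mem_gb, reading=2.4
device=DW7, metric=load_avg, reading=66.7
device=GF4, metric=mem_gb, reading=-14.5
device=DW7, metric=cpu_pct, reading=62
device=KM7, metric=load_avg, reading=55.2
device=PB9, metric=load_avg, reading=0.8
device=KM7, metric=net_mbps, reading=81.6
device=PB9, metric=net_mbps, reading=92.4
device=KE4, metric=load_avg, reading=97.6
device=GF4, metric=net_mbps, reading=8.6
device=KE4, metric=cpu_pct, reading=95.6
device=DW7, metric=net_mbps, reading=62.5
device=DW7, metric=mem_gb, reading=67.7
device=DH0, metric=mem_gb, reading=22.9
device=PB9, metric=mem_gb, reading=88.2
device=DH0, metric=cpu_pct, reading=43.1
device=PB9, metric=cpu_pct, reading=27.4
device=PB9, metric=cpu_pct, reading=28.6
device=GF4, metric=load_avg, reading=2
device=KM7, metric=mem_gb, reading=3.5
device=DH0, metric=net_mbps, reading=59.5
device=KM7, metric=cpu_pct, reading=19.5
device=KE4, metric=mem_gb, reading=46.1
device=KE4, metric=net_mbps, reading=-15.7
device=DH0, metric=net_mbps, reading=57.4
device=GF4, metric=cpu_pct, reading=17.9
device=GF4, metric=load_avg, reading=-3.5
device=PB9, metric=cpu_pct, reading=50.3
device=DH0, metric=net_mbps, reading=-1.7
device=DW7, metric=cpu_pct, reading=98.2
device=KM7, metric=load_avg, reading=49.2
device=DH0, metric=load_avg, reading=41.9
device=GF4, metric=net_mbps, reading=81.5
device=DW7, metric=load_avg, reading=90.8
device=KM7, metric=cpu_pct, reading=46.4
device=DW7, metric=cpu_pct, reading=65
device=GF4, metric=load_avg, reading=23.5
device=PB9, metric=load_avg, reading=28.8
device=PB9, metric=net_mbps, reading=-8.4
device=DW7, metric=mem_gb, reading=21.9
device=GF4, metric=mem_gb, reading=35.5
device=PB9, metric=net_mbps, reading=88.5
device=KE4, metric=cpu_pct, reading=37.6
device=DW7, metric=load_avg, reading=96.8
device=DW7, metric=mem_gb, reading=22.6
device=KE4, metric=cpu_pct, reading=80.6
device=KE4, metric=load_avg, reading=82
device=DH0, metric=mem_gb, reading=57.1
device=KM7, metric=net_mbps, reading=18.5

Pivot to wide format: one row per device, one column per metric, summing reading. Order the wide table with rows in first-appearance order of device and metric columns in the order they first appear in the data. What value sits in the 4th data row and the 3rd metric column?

With rows in first-appearance order of device, row 4 is device=KE4. metric columns in first-appearance order: load_avg, mem_gb, cpu_pct, net_mbps; column 3 is cpu_pct.
Long rows with device=KE4, metric=cpu_pct: 95.6 + 37.6 + 80.6 = 213.8.

213.8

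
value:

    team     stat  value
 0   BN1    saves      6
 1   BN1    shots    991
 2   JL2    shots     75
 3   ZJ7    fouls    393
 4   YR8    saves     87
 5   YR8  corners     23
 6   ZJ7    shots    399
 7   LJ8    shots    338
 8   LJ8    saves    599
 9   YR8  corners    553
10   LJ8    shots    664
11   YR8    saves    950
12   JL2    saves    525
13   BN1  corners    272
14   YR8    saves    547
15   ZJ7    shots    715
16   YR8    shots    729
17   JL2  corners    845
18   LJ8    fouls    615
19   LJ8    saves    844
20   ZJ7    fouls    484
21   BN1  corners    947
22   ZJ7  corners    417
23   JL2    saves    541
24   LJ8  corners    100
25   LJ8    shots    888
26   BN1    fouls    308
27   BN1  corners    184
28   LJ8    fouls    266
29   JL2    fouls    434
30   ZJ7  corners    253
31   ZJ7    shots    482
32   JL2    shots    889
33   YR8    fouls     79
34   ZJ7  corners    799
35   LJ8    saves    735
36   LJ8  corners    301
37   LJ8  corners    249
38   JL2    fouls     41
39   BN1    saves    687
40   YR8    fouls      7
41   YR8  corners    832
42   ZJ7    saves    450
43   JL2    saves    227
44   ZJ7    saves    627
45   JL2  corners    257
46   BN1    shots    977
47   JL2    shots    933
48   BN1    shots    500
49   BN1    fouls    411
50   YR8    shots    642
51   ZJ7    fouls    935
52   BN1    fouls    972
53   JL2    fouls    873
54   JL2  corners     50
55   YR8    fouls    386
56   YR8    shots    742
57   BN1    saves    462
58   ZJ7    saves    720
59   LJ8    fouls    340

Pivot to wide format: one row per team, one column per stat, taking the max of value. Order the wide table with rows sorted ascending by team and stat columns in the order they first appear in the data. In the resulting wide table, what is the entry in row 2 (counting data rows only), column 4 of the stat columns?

With rows sorted ascending by team, row 2 is team=JL2. stat columns in first-appearance order: saves, shots, fouls, corners; column 4 is corners.
Long rows with team=JL2, stat=corners: max(845, 257, 50) = 845.

845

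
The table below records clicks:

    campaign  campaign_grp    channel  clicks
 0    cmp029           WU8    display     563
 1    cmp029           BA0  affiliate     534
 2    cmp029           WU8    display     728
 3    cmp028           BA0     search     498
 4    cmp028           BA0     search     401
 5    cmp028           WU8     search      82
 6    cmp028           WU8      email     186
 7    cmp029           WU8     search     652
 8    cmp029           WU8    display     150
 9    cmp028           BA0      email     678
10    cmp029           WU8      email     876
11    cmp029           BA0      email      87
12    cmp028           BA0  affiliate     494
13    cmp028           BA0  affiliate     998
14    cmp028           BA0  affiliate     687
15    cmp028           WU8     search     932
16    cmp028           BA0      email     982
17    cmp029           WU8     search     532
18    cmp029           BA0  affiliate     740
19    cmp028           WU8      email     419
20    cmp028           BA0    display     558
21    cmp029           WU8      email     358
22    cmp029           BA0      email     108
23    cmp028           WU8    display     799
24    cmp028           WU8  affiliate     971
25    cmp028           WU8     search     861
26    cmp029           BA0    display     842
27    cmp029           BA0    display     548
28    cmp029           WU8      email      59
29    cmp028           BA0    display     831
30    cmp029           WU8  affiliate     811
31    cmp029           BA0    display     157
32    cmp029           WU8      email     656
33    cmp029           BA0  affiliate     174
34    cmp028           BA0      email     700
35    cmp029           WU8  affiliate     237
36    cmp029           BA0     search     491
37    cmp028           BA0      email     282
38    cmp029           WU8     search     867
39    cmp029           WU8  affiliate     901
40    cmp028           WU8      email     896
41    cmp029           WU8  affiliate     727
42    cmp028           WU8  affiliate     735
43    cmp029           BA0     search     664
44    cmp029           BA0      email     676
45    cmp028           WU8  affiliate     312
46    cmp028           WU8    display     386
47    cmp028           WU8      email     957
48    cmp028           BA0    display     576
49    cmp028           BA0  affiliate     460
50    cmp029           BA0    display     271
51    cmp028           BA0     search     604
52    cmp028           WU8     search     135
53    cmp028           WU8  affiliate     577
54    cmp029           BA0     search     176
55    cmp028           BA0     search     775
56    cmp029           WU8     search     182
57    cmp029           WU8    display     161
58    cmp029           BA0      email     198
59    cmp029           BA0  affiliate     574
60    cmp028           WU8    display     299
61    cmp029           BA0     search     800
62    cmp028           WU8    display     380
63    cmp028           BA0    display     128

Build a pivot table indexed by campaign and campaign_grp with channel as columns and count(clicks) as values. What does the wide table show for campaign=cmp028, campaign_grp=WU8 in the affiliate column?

Rows with campaign=cmp028, campaign_grp=WU8 and channel=affiliate: clicks values are 971, 735, 312, 577.
4 rows match — count = 4.

4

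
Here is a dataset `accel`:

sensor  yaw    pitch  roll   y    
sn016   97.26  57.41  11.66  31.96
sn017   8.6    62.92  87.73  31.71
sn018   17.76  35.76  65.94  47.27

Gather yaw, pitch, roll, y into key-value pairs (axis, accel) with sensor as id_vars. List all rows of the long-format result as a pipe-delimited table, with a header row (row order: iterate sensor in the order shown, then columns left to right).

Each (sensor, column) pair becomes one row: 3 × 4 = 12 rows.
For example, (sn016, yaw) → accel=97.26.

| sensor | axis | accel |
| sn016 | yaw | 97.26 |
| sn016 | pitch | 57.41 |
| sn016 | roll | 11.66 |
| sn016 | y | 31.96 |
| sn017 | yaw | 8.6 |
| sn017 | pitch | 62.92 |
| sn017 | roll | 87.73 |
| sn017 | y | 31.71 |
| sn018 | yaw | 17.76 |
| sn018 | pitch | 35.76 |
| sn018 | roll | 65.94 |
| sn018 | y | 47.27 |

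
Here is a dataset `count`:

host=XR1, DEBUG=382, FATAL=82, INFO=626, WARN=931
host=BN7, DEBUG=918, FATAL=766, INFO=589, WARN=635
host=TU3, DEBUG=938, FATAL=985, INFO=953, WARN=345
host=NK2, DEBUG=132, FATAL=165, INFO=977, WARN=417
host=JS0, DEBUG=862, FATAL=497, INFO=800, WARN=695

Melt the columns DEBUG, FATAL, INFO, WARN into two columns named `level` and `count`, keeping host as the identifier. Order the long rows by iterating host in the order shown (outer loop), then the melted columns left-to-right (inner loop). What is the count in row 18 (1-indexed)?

497

20 rows total (5 × 4). Row 18: index ⌊(18-1)/4⌋ = 4 into host → JS0; (18-1) mod 4 = 1 into the melted columns → FATAL.
So row 18 is (JS0, FATAL, 497); count = 497.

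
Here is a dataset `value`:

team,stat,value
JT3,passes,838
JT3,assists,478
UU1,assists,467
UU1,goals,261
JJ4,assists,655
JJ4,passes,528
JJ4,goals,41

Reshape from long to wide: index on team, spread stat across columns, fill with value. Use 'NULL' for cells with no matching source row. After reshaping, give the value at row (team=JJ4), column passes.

528

The long row with team=JJ4, stat=passes has value=528.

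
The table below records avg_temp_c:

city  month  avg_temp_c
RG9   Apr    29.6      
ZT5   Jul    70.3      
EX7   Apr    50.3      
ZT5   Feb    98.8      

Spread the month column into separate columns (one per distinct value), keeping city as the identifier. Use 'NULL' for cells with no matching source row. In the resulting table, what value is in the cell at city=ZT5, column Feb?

The long row with city=ZT5, month=Feb has avg_temp_c=98.8.

98.8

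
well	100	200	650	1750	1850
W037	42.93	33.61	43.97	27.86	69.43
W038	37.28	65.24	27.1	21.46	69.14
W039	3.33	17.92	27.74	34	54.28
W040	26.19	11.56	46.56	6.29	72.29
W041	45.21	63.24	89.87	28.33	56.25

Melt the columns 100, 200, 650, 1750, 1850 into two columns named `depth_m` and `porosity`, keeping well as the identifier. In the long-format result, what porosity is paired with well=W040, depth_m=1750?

6.29

Unpivoting turns each (well, wide-column) pair into one long row.
The wide cell at row W040, column 1750 holds 6.29, so the long row (W040, 1750) has porosity=6.29.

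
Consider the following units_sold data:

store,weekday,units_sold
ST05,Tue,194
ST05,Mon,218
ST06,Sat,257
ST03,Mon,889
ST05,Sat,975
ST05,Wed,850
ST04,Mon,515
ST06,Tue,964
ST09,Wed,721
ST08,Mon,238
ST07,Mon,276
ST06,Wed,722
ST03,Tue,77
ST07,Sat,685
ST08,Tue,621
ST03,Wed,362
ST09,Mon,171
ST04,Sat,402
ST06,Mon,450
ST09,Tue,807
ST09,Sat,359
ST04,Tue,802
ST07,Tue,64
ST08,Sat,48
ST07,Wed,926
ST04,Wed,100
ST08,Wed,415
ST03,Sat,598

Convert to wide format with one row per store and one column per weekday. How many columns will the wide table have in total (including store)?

1 column for store plus 4 distinct weekday values → 5 columns.

5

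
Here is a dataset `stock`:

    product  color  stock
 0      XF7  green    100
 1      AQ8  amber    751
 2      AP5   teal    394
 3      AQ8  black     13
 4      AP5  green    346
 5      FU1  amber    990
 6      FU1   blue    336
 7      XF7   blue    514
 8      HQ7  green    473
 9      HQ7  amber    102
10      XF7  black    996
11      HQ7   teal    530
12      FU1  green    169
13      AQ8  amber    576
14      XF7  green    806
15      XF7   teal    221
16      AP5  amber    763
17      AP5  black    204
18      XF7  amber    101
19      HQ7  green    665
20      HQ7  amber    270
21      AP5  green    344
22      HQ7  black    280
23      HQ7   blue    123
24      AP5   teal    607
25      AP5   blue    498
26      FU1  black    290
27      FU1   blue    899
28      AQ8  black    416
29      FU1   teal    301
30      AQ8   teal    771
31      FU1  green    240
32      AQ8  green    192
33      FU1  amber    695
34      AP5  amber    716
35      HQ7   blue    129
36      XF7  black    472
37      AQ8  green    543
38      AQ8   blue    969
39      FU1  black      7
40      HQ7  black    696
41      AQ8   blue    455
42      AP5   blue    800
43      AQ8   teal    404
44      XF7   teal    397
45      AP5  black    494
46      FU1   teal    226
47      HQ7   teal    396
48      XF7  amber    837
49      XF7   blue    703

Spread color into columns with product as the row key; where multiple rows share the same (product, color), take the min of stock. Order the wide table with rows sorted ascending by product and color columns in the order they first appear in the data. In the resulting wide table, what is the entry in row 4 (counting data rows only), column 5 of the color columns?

123

With rows sorted ascending by product, row 4 is product=HQ7. color columns in first-appearance order: green, amber, teal, black, blue; column 5 is blue.
Long rows with product=HQ7, color=blue: min(123, 129) = 123.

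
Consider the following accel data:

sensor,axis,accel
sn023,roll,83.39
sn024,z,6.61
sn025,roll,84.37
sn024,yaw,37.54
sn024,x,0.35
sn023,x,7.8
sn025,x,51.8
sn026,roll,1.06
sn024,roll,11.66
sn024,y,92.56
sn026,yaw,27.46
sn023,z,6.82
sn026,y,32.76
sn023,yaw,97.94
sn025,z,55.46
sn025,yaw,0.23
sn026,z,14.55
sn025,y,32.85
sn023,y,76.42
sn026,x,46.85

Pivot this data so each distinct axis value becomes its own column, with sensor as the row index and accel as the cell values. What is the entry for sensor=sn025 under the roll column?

Wide layout: rows indexed by sensor, columns are the 5 distinct axis values (roll, z, yaw, x, y).
Cell (sensor=sn025, axis=roll) draws from the long row where sensor=sn025 and axis=roll, which has accel=84.37.

84.37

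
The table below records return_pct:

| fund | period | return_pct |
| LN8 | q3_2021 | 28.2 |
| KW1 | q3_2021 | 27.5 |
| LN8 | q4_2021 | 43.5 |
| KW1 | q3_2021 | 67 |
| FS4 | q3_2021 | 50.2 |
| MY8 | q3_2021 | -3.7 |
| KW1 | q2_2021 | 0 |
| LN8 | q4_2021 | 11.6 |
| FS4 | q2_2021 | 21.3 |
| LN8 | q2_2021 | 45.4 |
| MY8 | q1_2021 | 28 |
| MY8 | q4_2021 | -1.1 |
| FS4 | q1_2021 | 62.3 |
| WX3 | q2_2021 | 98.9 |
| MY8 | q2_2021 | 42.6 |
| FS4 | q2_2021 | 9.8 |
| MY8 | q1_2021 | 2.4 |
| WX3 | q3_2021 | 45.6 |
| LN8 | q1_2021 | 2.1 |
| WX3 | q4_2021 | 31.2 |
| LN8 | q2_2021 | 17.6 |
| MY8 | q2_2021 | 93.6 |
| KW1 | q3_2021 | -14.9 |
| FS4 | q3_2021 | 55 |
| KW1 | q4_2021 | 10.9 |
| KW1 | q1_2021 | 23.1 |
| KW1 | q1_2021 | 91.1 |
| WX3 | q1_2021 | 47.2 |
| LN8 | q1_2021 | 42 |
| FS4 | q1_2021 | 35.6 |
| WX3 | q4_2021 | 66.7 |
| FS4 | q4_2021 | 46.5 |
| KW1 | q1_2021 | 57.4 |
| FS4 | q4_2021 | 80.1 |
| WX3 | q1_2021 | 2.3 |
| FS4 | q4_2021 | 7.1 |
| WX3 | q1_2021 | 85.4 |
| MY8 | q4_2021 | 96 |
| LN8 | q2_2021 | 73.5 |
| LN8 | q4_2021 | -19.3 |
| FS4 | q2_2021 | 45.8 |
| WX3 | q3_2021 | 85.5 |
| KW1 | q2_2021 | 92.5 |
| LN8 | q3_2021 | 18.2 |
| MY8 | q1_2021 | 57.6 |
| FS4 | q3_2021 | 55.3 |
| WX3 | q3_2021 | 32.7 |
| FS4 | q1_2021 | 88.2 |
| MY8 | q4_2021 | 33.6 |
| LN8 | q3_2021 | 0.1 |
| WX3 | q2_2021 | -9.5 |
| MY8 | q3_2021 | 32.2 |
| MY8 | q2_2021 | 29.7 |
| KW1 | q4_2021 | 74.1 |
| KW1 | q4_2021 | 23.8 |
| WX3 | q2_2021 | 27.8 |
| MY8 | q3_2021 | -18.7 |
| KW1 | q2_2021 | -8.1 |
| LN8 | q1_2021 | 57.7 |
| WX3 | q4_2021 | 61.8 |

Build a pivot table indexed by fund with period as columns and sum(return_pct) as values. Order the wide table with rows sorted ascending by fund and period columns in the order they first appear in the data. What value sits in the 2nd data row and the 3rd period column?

With rows sorted ascending by fund, row 2 is fund=KW1. period columns in first-appearance order: q3_2021, q4_2021, q2_2021, q1_2021; column 3 is q2_2021.
Long rows with fund=KW1, period=q2_2021: 0 + 92.5 + -8.1 = 84.4.

84.4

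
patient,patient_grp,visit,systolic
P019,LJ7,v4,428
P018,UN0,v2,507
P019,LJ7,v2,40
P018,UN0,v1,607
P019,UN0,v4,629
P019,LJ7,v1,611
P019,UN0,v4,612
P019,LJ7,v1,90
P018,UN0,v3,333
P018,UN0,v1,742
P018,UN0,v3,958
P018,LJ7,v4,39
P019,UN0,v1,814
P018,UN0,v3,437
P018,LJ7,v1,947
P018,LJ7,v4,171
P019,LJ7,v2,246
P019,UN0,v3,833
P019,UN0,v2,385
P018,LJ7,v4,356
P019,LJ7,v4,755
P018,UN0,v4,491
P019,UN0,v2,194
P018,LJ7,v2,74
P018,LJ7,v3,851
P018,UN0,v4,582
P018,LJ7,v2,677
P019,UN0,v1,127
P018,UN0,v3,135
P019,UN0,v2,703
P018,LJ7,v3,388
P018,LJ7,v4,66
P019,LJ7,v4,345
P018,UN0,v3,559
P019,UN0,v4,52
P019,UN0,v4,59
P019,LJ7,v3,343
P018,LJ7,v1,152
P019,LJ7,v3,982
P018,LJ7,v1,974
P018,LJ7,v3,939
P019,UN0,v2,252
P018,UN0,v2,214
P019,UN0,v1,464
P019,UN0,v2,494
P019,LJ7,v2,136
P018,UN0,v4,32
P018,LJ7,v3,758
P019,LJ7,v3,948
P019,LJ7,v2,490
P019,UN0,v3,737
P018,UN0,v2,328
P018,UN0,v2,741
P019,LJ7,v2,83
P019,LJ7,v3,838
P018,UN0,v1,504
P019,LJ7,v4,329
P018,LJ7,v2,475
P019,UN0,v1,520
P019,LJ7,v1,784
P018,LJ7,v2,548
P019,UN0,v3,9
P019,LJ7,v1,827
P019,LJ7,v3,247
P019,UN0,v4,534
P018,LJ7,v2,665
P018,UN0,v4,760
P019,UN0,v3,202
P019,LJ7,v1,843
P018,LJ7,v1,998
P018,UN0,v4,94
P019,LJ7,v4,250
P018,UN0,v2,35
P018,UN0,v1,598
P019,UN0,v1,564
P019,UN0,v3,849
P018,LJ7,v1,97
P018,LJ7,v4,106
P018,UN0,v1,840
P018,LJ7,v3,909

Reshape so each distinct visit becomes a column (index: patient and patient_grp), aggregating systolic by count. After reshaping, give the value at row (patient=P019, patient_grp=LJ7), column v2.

Rows with patient=P019, patient_grp=LJ7 and visit=v2: systolic values are 40, 246, 136, 490, 83.
5 rows match — count = 5.

5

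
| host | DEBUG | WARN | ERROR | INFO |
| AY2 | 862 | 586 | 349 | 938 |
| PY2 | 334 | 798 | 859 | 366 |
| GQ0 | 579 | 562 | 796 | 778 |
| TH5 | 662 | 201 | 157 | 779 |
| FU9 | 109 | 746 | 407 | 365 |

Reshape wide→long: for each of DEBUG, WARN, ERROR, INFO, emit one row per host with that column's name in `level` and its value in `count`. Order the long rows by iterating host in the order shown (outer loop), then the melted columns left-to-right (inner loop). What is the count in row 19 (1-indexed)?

407

20 rows total (5 × 4). Row 19: index ⌊(19-1)/4⌋ = 4 into host → FU9; (19-1) mod 4 = 2 into the melted columns → ERROR.
So row 19 is (FU9, ERROR, 407); count = 407.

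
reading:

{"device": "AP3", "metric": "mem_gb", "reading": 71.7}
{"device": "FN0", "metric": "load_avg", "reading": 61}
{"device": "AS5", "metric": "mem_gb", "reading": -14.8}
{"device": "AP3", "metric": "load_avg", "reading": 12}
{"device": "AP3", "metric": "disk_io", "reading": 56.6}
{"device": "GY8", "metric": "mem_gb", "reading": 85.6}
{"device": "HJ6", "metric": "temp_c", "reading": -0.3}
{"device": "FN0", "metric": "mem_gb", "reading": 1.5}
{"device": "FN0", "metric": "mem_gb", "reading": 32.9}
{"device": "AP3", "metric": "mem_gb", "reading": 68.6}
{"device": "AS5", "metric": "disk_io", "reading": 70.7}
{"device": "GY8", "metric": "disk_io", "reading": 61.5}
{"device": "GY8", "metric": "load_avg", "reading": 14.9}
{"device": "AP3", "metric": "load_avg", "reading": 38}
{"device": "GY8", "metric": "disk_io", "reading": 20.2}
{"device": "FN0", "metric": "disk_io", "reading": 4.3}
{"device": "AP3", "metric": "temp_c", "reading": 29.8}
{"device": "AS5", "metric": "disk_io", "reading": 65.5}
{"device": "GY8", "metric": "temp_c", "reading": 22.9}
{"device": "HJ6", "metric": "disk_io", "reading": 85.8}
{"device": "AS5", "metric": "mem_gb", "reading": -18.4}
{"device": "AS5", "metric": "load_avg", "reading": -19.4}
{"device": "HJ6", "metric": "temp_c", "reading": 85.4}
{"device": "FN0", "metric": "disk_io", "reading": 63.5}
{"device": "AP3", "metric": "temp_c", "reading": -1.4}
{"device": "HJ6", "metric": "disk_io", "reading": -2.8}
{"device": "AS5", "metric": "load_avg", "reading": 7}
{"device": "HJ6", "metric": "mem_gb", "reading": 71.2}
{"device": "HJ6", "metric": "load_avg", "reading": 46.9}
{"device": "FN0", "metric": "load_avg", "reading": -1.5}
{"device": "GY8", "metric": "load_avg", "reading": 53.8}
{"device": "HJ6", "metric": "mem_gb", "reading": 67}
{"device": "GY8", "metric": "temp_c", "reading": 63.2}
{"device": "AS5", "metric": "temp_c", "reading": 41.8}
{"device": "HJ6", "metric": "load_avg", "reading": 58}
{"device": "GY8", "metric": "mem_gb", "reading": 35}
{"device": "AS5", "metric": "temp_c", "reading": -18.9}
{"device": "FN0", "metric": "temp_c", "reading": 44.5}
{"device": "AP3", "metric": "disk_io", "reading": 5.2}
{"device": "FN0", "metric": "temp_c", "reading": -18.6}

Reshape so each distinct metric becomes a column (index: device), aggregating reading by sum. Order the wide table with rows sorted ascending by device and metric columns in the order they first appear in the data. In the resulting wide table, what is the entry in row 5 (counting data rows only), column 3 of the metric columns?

With rows sorted ascending by device, row 5 is device=HJ6. metric columns in first-appearance order: mem_gb, load_avg, disk_io, temp_c; column 3 is disk_io.
Long rows with device=HJ6, metric=disk_io: 85.8 + -2.8 = 83.

83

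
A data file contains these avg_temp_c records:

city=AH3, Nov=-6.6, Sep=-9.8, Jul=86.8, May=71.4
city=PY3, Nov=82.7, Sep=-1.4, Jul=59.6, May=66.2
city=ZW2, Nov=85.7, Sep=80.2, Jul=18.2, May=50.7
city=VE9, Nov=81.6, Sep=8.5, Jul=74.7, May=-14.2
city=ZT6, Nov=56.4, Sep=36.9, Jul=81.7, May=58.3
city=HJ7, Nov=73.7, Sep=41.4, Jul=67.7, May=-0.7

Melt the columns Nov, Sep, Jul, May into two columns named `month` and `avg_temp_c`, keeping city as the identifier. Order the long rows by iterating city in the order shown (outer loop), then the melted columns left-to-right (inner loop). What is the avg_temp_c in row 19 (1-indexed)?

81.7

24 rows total (6 × 4). Row 19: index ⌊(19-1)/4⌋ = 4 into city → ZT6; (19-1) mod 4 = 2 into the melted columns → Jul.
So row 19 is (ZT6, Jul, 81.7); avg_temp_c = 81.7.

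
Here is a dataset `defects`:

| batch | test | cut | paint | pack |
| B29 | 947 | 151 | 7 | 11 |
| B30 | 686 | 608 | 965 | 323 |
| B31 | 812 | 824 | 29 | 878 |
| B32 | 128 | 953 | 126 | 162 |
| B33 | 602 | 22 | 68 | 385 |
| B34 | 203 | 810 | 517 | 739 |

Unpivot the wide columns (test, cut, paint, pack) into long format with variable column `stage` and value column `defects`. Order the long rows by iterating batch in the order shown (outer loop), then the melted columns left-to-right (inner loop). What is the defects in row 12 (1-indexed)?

878

24 rows total (6 × 4). Row 12: index ⌊(12-1)/4⌋ = 2 into batch → B31; (12-1) mod 4 = 3 into the melted columns → pack.
So row 12 is (B31, pack, 878); defects = 878.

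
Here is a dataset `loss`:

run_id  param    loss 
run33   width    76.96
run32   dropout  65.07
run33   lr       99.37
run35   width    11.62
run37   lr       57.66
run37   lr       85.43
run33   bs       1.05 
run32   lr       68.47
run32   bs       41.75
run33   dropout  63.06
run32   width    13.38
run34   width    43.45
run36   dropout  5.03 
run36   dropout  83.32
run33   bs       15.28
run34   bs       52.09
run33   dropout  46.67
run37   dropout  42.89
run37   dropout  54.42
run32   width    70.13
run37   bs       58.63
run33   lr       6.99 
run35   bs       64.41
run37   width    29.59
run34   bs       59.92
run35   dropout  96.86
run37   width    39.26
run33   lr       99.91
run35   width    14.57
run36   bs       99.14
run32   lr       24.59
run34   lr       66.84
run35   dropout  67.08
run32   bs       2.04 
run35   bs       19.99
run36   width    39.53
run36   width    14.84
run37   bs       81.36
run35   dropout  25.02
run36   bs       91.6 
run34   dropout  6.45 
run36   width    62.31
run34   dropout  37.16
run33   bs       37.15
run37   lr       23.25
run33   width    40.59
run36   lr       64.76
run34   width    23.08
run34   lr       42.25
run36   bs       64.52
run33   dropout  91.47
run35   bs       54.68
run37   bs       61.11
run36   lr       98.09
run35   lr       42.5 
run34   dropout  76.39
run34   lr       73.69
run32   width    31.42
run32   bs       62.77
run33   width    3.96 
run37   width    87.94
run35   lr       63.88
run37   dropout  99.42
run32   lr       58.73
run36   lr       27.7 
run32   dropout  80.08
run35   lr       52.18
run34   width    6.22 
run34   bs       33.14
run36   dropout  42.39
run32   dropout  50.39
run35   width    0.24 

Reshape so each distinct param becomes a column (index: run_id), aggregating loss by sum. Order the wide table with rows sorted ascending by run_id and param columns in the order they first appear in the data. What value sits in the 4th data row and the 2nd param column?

188.96

With rows sorted ascending by run_id, row 4 is run_id=run35. param columns in first-appearance order: width, dropout, lr, bs; column 2 is dropout.
Long rows with run_id=run35, param=dropout: 96.86 + 67.08 + 25.02 = 188.96.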